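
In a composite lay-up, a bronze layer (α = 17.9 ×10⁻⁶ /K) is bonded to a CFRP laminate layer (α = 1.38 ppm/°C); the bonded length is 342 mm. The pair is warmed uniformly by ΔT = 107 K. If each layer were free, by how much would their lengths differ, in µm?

Δα = |17.9 − 1.38|×10⁻⁶/K = 16.5×10⁻⁶/K.
ΔL_mismatch = Δα·L·ΔT = 16.5×10⁻⁶ × 342.0 mm × 107.0 K = 605 µm.

605 µm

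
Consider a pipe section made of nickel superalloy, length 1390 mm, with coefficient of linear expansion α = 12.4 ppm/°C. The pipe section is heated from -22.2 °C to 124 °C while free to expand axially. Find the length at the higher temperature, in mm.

1392.5 mm

ΔT = 124 − (-22.2) = 146.2 K.
ΔL = α·L₀·ΔT = 12.4×10⁻⁶ × 1390 mm × 146.2 K = 2.52 mm.
L = L₀ + ΔL = 1390 + 2.52 = 1392.5 mm.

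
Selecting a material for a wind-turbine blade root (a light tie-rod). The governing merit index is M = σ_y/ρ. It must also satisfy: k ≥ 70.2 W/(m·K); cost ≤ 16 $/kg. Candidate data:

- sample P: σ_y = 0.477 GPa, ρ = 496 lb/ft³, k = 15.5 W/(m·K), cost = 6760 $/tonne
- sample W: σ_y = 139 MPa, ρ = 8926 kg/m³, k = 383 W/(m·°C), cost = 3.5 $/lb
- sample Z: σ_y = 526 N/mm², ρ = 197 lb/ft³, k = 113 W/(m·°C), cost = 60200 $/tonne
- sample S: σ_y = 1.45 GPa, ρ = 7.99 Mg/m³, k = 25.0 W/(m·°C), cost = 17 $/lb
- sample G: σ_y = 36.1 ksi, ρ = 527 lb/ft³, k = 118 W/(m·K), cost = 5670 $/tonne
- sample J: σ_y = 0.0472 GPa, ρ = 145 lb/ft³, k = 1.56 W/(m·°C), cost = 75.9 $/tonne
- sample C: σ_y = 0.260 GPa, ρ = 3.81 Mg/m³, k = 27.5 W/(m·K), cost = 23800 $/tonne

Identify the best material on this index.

sample G

Screen on constraints: k ≥ 70.2 W/(m·K); cost ≤ 16 $/kg. Survivors: sample W, sample G.
In SI units:
  sample W: σ_y = 139.0 MPa, ρ = 8926 kg/m³
  sample G: σ_y = 248.9 MPa, ρ = 8442 kg/m³
  sample G: M = 29.5 kN·m/kg
  sample W: M = 15.6 kN·m/kg
Sample G has the largest M.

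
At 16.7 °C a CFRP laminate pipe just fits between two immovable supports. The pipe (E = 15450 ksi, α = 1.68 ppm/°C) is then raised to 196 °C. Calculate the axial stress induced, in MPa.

E = 15450 ksi = 106.5 GPa.
ΔT = 179.3 K. Constrained thermal stress σ = E·α·ΔT = 106.5×10³ MPa × 1.68×10⁻⁶ × 179.3 = 32.1 MPa (compressive).

32.1 MPa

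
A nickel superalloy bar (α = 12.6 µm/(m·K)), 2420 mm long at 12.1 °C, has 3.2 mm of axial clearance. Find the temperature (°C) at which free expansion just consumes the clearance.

α·L₀·ΔT = 3.2 mm ⇒ ΔT = 3.2 / (12.6×10⁻⁶ × 2420.0) = 104.9 K.
T = 12.1 + 104.9 = 117.0 °C.

117 °C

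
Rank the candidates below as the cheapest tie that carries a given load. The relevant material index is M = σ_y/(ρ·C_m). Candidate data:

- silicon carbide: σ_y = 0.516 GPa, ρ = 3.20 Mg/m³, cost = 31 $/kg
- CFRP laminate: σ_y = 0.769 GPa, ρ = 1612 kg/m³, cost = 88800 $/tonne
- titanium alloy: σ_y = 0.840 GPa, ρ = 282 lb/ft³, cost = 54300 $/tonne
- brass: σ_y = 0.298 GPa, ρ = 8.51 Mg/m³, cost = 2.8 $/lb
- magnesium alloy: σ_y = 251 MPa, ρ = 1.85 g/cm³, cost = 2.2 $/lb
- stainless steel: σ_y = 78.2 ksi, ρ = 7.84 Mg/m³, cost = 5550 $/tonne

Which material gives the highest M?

Normalizing units and computing the index:
  silicon carbide: σ_y = 516.0 MPa, ρ = 3200 kg/m³, cost = 31.00 $/kg
  CFRP laminate: σ_y = 769.0 MPa, ρ = 1612 kg/m³, cost = 88.80 $/kg
  titanium alloy: σ_y = 840.0 MPa, ρ = 4517 kg/m³, cost = 54.30 $/kg
  brass: σ_y = 298.0 MPa, ρ = 8510 kg/m³, cost = 6.173 $/kg
  magnesium alloy: σ_y = 251.0 MPa, ρ = 1850 kg/m³, cost = 4.850 $/kg
  stainless steel: σ_y = 539.2 MPa, ρ = 7840 kg/m³, cost = 5.550 $/kg
  magnesium alloy: M = 28.0 kN·m per $
  stainless steel: M = 12.4 kN·m per $
  brass: M = 5.67 kN·m per $
  CFRP laminate: M = 5.37 kN·m per $
  silicon carbide: M = 5.20 kN·m per $
  titanium alloy: M = 3.42 kN·m per $
Highest index: magnesium alloy.

magnesium alloy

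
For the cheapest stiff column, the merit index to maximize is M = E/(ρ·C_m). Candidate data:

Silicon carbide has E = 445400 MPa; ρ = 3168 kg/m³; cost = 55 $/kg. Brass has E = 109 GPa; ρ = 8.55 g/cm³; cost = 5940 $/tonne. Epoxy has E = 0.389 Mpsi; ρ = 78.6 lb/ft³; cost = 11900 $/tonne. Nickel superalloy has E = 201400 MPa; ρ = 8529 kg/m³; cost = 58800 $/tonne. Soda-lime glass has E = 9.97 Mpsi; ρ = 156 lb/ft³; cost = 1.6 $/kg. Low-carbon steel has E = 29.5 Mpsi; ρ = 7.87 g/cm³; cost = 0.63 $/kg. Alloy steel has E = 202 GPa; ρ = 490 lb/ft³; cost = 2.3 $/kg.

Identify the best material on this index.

Putting every candidate on a common basis:
  silicon carbide: E = 445.4 GPa, ρ = 3168 kg/m³, cost = 55.00 $/kg
  brass: E = 109.0 GPa, ρ = 8550 kg/m³, cost = 5.940 $/kg
  epoxy: E = 2.682 GPa, ρ = 1259 kg/m³, cost = 11.90 $/kg
  nickel superalloy: E = 201.4 GPa, ρ = 8529 kg/m³, cost = 58.80 $/kg
  soda-lime glass: E = 68.74 GPa, ρ = 2499 kg/m³, cost = 1.600 $/kg
  low-carbon steel: E = 203.4 GPa, ρ = 7870 kg/m³, cost = 0.6300 $/kg
  alloy steel: E = 202.0 GPa, ρ = 7849 kg/m³, cost = 2.300 $/kg
  low-carbon steel: M = 41.0 MN·m per $
  soda-lime glass: M = 17.2 MN·m per $
  alloy steel: M = 11.2 MN·m per $
  silicon carbide: M = 2.56 MN·m per $
  brass: M = 2.15 MN·m per $
  nickel superalloy: M = 0.402 MN·m per $
  epoxy: M = 0.179 MN·m per $
Highest index: low-carbon steel.

low-carbon steel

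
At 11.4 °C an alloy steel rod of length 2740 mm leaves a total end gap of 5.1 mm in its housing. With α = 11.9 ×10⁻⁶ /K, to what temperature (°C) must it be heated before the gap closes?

α·L₀·ΔT = 5.1 mm ⇒ ΔT = 5.1 / (11.9×10⁻⁶ × 2740.0) = 156.4 K.
T = 11.4 + 156.4 = 167.8 °C.

168 °C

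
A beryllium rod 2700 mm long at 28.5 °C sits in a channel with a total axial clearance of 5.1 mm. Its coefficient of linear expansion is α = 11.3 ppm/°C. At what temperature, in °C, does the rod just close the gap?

196 °C

α·L₀·ΔT = 5.1 mm ⇒ ΔT = 5.1 / (11.3×10⁻⁶ × 2700.0) = 167.2 K.
T = 28.5 + 167.2 = 195.7 °C.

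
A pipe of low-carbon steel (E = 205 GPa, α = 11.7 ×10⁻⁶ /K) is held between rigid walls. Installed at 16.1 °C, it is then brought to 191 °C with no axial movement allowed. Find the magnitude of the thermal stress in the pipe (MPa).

ΔT = 174.9 K. Constrained thermal stress σ = E·α·ΔT = 205.0×10³ MPa × 11.7×10⁻⁶ × 174.9 = 419 MPa (compressive).

419 MPa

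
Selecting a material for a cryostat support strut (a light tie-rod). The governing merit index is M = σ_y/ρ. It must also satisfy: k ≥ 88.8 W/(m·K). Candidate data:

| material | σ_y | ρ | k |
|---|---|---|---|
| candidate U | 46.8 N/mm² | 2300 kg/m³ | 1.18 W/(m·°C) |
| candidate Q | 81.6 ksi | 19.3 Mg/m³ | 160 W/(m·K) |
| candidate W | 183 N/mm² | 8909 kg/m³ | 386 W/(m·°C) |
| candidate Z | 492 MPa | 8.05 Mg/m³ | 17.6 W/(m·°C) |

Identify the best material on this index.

Screen on constraints: k ≥ 88.8 W/(m·K). Survivors: candidate Q, candidate W.
Normalizing units and computing the index:
  candidate Q: σ_y = 562.6 MPa, ρ = 19300 kg/m³
  candidate W: σ_y = 183.0 MPa, ρ = 8909 kg/m³
  candidate Q: M = 29.2 kN·m/kg
  candidate W: M = 20.5 kN·m/kg
Candidate Q ranks first.

candidate Q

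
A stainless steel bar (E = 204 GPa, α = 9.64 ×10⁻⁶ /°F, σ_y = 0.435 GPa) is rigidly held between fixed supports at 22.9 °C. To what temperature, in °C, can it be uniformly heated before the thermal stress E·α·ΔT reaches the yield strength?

146 °C

α = 9.64×10⁻⁶/°F × 9/5 = 17.4×10⁻⁶/K.
σ_y = 0.435 GPa = 435.0 MPa.
E·α·ΔT = 435.0 MPa ⇒ ΔT = 435.0 / (204.0×10³ × 17.4×10⁻⁶) = 122.9 K.
T = 22.9 + 122.9 = 145.8 °C.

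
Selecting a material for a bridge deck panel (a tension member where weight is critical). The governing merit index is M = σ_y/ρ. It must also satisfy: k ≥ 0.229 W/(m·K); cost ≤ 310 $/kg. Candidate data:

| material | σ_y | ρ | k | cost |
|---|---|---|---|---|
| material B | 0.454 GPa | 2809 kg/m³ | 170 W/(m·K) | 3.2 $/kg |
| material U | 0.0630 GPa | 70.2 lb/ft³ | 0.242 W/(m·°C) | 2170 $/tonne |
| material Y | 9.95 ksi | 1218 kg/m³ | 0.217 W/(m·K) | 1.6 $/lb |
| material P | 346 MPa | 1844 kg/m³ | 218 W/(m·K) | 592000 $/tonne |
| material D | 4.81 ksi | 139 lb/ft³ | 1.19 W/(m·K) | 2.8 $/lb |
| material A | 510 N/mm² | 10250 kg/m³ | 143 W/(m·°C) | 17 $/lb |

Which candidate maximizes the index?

material B

Screen on constraints: k ≥ 0.229 W/(m·K); cost ≤ 310 $/kg. Survivors: material B, material U, material D, material A.
Normalizing units and computing the index:
  material B: σ_y = 454.0 MPa, ρ = 2809 kg/m³
  material U: σ_y = 63.00 MPa, ρ = 1124 kg/m³
  material D: σ_y = 33.16 MPa, ρ = 2227 kg/m³
  material A: σ_y = 510.0 MPa, ρ = 10250 kg/m³
  material B: M = 162 kN·m/kg
  material U: M = 56.0 kN·m/kg
  material A: M = 49.8 kN·m/kg
  material D: M = 14.9 kN·m/kg
The maximum is for material B.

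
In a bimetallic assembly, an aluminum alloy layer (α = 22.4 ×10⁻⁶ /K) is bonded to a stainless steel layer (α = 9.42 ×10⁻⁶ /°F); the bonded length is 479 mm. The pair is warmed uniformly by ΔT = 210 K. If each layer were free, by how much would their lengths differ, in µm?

548 µm

stainless steel: α = 9.42×10⁻⁶/°F × 9/5 = 17.0×10⁻⁶/K.
Δα = |22.4 − 17.0|×10⁻⁶/K = 5.44×10⁻⁶/K.
ΔL_mismatch = Δα·L·ΔT = 5.44×10⁻⁶ × 479.0 mm × 210.0 K = 548 µm.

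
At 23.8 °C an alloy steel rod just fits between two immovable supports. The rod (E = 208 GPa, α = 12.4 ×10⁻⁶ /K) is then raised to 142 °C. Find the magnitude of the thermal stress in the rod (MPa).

ΔT = 118.2 K. Constrained thermal stress σ = E·α·ΔT = 208.0×10³ MPa × 12.4×10⁻⁶ × 118.2 = 305 MPa (compressive).

305 MPa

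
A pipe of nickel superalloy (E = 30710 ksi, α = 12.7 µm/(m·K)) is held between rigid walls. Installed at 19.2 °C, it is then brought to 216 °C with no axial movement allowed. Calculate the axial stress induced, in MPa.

529 MPa

E = 30710 ksi = 211.7 GPa.
ΔT = 196.8 K. Constrained thermal stress σ = E·α·ΔT = 211.7×10³ MPa × 12.7×10⁻⁶ × 196.8 = 529 MPa (compressive).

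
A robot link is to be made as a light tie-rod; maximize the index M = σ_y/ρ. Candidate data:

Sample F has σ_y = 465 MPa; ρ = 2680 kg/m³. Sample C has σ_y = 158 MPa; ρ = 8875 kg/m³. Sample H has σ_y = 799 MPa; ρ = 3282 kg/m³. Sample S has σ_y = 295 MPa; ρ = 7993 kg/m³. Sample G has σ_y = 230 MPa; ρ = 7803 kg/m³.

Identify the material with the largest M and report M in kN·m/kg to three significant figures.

Computing M directly (units already consistent):
  sample H: M = 243 kN·m/kg
  sample F: M = 174 kN·m/kg
  sample S: M = 36.9 kN·m/kg
  sample G: M = 29.5 kN·m/kg
  sample C: M = 17.8 kN·m/kg
The maximum is for sample H.

sample H, M = 243 kN·m/kg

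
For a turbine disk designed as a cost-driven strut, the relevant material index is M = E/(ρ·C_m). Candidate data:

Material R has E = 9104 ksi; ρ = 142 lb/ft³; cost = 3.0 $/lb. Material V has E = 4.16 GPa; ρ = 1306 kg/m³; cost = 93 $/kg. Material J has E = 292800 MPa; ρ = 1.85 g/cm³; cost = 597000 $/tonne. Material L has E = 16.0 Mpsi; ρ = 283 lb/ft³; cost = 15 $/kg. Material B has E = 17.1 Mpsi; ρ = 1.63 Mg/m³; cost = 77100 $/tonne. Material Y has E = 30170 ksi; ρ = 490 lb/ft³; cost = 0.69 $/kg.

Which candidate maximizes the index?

In SI units:
  material R: E = 62.77 GPa, ρ = 2275 kg/m³, cost = 6.614 $/kg
  material V: E = 4.160 GPa, ρ = 1306 kg/m³, cost = 93.00 $/kg
  material J: E = 292.8 GPa, ρ = 1850 kg/m³, cost = 597.0 $/kg
  material L: E = 110.3 GPa, ρ = 4533 kg/m³, cost = 15.00 $/kg
  material B: E = 117.9 GPa, ρ = 1630 kg/m³, cost = 77.10 $/kg
  material Y: E = 208.0 GPa, ρ = 7849 kg/m³, cost = 0.6900 $/kg
  material Y: M = 38.4 MN·m per $
  material R: M = 4.17 MN·m per $
  material L: M = 1.62 MN·m per $
  material B: M = 0.938 MN·m per $
  material J: M = 0.265 MN·m per $
  material V: M = 0.0343 MN·m per $
Material Y has the largest M.

material Y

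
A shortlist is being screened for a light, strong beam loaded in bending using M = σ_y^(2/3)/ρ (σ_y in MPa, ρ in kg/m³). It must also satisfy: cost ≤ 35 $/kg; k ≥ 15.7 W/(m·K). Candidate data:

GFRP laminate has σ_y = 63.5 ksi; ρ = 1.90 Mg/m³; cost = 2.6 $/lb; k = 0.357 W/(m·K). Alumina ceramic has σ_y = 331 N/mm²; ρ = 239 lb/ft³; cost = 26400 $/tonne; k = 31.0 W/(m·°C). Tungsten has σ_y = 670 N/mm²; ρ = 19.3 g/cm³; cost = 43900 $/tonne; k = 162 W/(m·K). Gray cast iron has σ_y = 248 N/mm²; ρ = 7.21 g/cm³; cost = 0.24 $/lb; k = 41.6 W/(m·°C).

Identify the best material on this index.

alumina ceramic

Screen on constraints: cost ≤ 35 $/kg; k ≥ 15.7 W/(m·K). Survivors: alumina ceramic, gray cast iron.
After converting to SI:
  alumina ceramic: σ_y = 331.0 MPa, ρ = 3828 kg/m³
  gray cast iron: σ_y = 248.0 MPa, ρ = 7210 kg/m³
  alumina ceramic: M = 12.5×10⁻³
  gray cast iron: M = 5.47×10⁻³
Highest index: alumina ceramic.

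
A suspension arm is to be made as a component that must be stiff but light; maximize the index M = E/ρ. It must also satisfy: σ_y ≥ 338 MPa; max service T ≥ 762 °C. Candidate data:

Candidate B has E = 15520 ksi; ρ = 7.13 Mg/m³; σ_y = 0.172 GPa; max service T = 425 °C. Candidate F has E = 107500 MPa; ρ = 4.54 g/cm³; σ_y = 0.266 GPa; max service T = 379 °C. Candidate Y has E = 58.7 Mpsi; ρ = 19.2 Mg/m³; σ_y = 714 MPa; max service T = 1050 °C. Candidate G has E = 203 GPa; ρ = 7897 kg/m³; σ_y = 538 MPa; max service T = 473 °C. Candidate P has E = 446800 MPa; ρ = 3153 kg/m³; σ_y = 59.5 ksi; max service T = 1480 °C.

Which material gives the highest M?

candidate P

Screen on constraints: σ_y ≥ 338 MPa; max service T ≥ 762 °C. Survivors: candidate Y, candidate P.
Putting every candidate on a common basis:
  candidate Y: E = 404.7 GPa, ρ = 19200 kg/m³
  candidate P: E = 446.8 GPa, ρ = 3153 kg/m³
  candidate P: M = 142 MN·m/kg
  candidate Y: M = 21.1 MN·m/kg
The maximum is for candidate P.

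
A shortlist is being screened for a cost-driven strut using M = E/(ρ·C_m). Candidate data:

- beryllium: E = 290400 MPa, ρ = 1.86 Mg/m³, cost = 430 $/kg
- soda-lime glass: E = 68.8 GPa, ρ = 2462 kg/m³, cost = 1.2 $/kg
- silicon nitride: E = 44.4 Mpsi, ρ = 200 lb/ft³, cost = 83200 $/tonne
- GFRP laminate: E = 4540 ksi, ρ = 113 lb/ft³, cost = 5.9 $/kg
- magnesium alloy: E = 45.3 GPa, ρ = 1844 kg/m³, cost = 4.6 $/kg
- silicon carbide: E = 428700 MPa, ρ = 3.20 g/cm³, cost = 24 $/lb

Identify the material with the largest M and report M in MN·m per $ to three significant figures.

Convert each candidate to consistent units, then evaluate M:
  beryllium: E = 290.4 GPa, ρ = 1860 kg/m³, cost = 430.0 $/kg
  soda-lime glass: E = 68.80 GPa, ρ = 2462 kg/m³, cost = 1.200 $/kg
  silicon nitride: E = 306.1 GPa, ρ = 3204 kg/m³, cost = 83.20 $/kg
  GFRP laminate: E = 31.30 GPa, ρ = 1810 kg/m³, cost = 5.900 $/kg
  magnesium alloy: E = 45.30 GPa, ρ = 1844 kg/m³, cost = 4.600 $/kg
  silicon carbide: E = 428.7 GPa, ρ = 3200 kg/m³, cost = 52.91 $/kg
  soda-lime glass: M = 23.3 MN·m per $
  magnesium alloy: M = 5.34 MN·m per $
  GFRP laminate: M = 2.93 MN·m per $
  silicon carbide: M = 2.53 MN·m per $
  silicon nitride: M = 1.15 MN·m per $
  beryllium: M = 0.363 MN·m per $
Highest index: soda-lime glass.

soda-lime glass, M = 23.3 MN·m per $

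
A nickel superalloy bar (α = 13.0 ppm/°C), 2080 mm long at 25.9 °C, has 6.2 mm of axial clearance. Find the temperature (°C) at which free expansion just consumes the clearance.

255 °C

α·L₀·ΔT = 6.2 mm ⇒ ΔT = 6.2 / (13.0×10⁻⁶ × 2080.0) = 229.3 K.
T = 25.9 + 229.3 = 255.2 °C.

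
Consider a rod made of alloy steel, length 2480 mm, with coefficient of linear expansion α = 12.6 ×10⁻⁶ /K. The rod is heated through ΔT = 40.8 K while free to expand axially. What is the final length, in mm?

2481.3 mm

ΔL = α·L₀·ΔT = 12.6×10⁻⁶ × 2480 mm × 40.80 K = 1.27 mm.
L = L₀ + ΔL = 2480 + 1.27 = 2481.3 mm.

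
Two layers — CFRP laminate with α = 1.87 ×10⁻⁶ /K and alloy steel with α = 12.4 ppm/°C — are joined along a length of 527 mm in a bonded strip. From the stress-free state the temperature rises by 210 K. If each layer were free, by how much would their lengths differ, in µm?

1170 µm

Δα = |1.87 − 12.4|×10⁻⁶/K = 10.5×10⁻⁶/K.
ΔL_mismatch = Δα·L·ΔT = 10.5×10⁻⁶ × 527.0 mm × 210.0 K = 1170 µm.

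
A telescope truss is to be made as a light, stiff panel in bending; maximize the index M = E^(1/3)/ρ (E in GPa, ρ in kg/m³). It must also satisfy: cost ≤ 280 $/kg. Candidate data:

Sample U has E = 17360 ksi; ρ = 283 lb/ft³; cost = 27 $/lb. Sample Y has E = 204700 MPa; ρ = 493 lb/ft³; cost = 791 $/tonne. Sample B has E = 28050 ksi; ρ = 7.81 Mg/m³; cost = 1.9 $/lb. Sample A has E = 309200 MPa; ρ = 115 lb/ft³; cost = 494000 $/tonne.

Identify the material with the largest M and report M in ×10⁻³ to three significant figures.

sample U, M = 1.09×10⁻³

Screen on constraints: cost ≤ 280 $/kg. Survivors: sample U, sample Y, sample B.
After converting to SI:
  sample U: E = 119.7 GPa, ρ = 4533 kg/m³
  sample Y: E = 204.7 GPa, ρ = 7897 kg/m³
  sample B: E = 193.4 GPa, ρ = 7810 kg/m³
  sample U: M = 1.09×10⁻³
  sample Y: M = 0.746×10⁻³
  sample B: M = 0.740×10⁻³
Sample U ranks first.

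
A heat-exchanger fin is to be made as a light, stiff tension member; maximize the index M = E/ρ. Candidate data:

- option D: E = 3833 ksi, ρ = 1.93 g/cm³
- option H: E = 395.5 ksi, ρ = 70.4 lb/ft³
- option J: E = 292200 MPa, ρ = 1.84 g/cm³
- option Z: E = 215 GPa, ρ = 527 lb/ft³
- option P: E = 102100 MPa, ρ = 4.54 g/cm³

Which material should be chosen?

Putting every candidate on a common basis:
  option D: E = 26.43 GPa, ρ = 1930 kg/m³
  option H: E = 2.727 GPa, ρ = 1128 kg/m³
  option J: E = 292.2 GPa, ρ = 1840 kg/m³
  option Z: E = 215.0 GPa, ρ = 8442 kg/m³
  option P: E = 102.1 GPa, ρ = 4540 kg/m³
  option J: M = 159 MN·m/kg
  option Z: M = 25.5 MN·m/kg
  option P: M = 22.5 MN·m/kg
  option D: M = 13.7 MN·m/kg
  option H: M = 2.42 MN·m/kg
Option J has the largest M.

option J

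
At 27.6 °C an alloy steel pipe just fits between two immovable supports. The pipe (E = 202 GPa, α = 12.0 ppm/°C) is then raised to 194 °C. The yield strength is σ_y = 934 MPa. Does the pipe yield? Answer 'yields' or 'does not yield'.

ΔT = 166.4 K. Constrained thermal stress σ = E·α·ΔT = 202.0×10³ MPa × 12.0×10⁻⁶ × 166.4 = 403 MPa (compressive).
Compare to σ_y = 934 MPa: σ < σ_y, so it does not yield.

does not yield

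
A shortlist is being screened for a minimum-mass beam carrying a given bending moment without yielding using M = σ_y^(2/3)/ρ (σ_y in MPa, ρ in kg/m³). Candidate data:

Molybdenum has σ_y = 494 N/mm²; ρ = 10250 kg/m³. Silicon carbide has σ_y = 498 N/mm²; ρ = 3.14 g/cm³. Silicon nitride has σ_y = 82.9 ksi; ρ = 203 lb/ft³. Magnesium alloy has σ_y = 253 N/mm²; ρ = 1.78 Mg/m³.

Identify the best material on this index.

In SI units:
  molybdenum: σ_y = 494.0 MPa, ρ = 10250 kg/m³
  silicon carbide: σ_y = 498.0 MPa, ρ = 3140 kg/m³
  silicon nitride: σ_y = 571.6 MPa, ρ = 3252 kg/m³
  magnesium alloy: σ_y = 253.0 MPa, ρ = 1780 kg/m³
  magnesium alloy: M = 22.5×10⁻³
  silicon nitride: M = 21.2×10⁻³
  silicon carbide: M = 20.0×10⁻³
  molybdenum: M = 6.10×10⁻³
Magnesium alloy ranks first.

magnesium alloy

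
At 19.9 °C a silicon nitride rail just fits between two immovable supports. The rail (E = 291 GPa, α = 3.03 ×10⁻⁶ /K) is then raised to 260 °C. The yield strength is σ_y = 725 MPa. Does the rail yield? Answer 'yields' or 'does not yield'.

does not yield

ΔT = 240.1 K. Constrained thermal stress σ = E·α·ΔT = 291.0×10³ MPa × 3.03×10⁻⁶ × 240.1 = 212 MPa (compressive).
Compare to σ_y = 725 MPa: σ < σ_y, so it does not yield.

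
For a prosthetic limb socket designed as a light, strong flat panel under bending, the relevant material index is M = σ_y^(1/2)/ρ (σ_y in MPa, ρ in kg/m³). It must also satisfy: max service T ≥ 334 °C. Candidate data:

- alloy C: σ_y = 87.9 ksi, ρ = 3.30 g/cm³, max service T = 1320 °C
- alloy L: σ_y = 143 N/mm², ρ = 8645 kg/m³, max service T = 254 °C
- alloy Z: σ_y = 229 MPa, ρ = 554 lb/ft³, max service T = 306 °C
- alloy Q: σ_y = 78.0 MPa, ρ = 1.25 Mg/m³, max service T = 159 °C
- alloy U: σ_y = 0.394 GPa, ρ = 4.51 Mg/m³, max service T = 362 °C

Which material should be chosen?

alloy C

Screen on constraints: max service T ≥ 334 °C. Survivors: alloy C, alloy U.
Normalizing units and computing the index:
  alloy C: σ_y = 606.0 MPa, ρ = 3300 kg/m³
  alloy U: σ_y = 394.0 MPa, ρ = 4510 kg/m³
  alloy C: M = 7.46×10⁻³
  alloy U: M = 4.40×10⁻³
The maximum is for alloy C.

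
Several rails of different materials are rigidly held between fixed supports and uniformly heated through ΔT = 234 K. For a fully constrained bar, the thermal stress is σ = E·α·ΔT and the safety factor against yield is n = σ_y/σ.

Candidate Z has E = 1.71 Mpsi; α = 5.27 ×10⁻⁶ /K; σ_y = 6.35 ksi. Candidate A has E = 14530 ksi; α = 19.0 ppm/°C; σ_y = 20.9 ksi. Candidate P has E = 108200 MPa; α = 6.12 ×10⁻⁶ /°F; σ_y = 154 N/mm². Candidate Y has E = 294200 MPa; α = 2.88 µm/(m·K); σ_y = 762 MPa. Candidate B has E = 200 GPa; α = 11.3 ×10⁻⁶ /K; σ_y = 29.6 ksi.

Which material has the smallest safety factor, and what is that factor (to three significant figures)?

Per material, after unit conversion:
  candidate Z: E = 11.79, α = 5.27, σ_y = 43.78 → σ = 14.5 MPa, n = 3.01
  candidate A: E = 100.2, α = 19.0, σ_y = 144.1 → σ = 445 MPa, n = 0.324
  candidate P: E = 108.2, α = 11.0, σ_y = 154.0 → σ = 279 MPa, n = 0.552
  candidate Y: E = 294.2, α = 2.88, σ_y = 762.0 → σ = 198 MPa, n = 3.84
  candidate B: E = 200.0, α = 11.3, σ_y = 204.1 → σ = 529 MPa, n = 0.386
Smallest n: candidate A with n = 0.324.

candidate A, n = 0.324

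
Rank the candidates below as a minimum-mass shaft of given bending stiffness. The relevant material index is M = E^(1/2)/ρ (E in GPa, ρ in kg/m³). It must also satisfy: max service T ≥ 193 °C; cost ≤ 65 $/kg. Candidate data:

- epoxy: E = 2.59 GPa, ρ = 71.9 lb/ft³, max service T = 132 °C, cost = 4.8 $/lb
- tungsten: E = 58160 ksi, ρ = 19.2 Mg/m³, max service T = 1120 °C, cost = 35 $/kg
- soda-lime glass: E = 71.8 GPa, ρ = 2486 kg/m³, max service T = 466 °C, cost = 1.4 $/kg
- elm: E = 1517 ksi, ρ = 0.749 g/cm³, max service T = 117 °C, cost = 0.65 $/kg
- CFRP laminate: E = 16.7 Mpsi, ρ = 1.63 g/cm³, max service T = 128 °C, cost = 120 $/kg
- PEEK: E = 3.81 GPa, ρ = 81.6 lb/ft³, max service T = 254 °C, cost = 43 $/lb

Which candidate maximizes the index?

soda-lime glass

Screen on constraints: max service T ≥ 193 °C; cost ≤ 65 $/kg. Survivors: tungsten, soda-lime glass.
After converting to SI:
  tungsten: E = 401.0 GPa, ρ = 19200 kg/m³
  soda-lime glass: E = 71.80 GPa, ρ = 2486 kg/m³
  soda-lime glass: M = 3.41×10⁻³
  tungsten: M = 1.04×10⁻³
Soda-lime glass ranks first.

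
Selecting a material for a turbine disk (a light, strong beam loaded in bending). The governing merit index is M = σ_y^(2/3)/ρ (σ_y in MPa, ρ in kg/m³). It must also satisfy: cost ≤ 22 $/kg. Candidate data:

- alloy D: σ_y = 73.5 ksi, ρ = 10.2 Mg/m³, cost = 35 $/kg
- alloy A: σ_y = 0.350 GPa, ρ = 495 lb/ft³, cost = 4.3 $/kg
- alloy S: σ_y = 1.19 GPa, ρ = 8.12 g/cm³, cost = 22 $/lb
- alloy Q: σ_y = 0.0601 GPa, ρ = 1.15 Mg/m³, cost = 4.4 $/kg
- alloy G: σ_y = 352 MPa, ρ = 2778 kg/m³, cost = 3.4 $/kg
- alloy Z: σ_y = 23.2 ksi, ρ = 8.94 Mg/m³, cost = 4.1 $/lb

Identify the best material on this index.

alloy G

Screen on constraints: cost ≤ 22 $/kg. Survivors: alloy A, alloy Q, alloy G, alloy Z.
Convert each candidate to consistent units, then evaluate M:
  alloy A: σ_y = 350.0 MPa, ρ = 7929 kg/m³
  alloy Q: σ_y = 60.10 MPa, ρ = 1150 kg/m³
  alloy G: σ_y = 352.0 MPa, ρ = 2778 kg/m³
  alloy Z: σ_y = 160.0 MPa, ρ = 8940 kg/m³
  alloy G: M = 17.9×10⁻³
  alloy Q: M = 13.3×10⁻³
  alloy A: M = 6.26×10⁻³
  alloy Z: M = 3.30×10⁻³
Alloy G has the largest M.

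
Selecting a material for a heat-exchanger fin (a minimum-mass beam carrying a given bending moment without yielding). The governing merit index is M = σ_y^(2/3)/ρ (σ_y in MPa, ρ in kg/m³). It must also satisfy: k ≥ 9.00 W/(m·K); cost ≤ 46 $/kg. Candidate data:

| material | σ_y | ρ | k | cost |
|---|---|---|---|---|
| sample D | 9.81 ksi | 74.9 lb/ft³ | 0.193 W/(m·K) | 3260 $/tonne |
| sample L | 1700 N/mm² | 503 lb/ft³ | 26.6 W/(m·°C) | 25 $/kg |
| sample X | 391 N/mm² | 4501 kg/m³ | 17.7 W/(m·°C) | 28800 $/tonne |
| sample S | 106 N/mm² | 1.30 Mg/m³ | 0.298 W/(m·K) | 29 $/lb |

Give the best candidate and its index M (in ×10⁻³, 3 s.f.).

sample L, M = 17.7×10⁻³

Screen on constraints: k ≥ 9.00 W/(m·K); cost ≤ 46 $/kg. Survivors: sample L, sample X.
After converting to SI:
  sample L: σ_y = 1700 MPa, ρ = 8057 kg/m³
  sample X: σ_y = 391.0 MPa, ρ = 4501 kg/m³
  sample L: M = 17.7×10⁻³
  sample X: M = 11.9×10⁻³
The maximum is for sample L.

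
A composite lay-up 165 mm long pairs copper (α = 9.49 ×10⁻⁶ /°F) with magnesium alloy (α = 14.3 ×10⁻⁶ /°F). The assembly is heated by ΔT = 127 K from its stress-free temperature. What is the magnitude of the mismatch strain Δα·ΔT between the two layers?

copper: α = 9.49×10⁻⁶/°F × 9/5 = 17.1×10⁻⁶/K.
magnesium alloy: α = 14.3×10⁻⁶/°F × 9/5 = 25.7×10⁻⁶/K.
Δα = |17.1 − 25.7|×10⁻⁶/K = 8.66×10⁻⁶/K.
Mismatch strain = Δα·ΔT = 8.66×10⁻⁶ × 127.0 = 1.10×10⁻³.

1.10×10⁻³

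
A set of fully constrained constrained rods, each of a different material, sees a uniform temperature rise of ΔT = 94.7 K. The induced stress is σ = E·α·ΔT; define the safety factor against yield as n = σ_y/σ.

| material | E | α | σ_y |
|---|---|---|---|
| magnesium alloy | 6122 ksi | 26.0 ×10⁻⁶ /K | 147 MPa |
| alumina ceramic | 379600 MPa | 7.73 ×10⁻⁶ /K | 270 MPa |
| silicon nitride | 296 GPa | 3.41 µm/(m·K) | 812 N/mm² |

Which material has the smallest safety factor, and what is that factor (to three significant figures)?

Converting E to GPa, α to ×10⁻⁶/K, σ_y to MPa, then σ and n for each:
  magnesium alloy: E = 42.21, α = 26.0, σ_y = 147.0 → σ = 104 MPa, n = 1.41
  alumina ceramic: E = 379.6, α = 7.73, σ_y = 270.0 → σ = 278 MPa, n = 0.972
  silicon nitride: E = 296.0, α = 3.41, σ_y = 812.0 → σ = 95.6 MPa, n = 8.49
The minimum is alumina ceramic at n = 0.972.

alumina ceramic, n = 0.972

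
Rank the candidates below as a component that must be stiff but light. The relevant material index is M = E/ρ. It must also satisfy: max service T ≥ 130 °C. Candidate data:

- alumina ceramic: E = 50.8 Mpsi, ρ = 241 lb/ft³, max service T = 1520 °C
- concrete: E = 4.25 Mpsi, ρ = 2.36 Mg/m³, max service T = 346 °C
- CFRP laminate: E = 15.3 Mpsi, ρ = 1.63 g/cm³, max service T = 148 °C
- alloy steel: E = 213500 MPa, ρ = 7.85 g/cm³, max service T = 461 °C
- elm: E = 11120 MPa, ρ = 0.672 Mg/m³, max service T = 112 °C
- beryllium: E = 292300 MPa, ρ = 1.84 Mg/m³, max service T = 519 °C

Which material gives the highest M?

Screen on constraints: max service T ≥ 130 °C. Survivors: alumina ceramic, concrete, CFRP laminate, alloy steel, beryllium.
Normalizing units and computing the index:
  alumina ceramic: E = 350.3 GPa, ρ = 3860 kg/m³
  concrete: E = 29.30 GPa, ρ = 2360 kg/m³
  CFRP laminate: E = 105.5 GPa, ρ = 1630 kg/m³
  alloy steel: E = 213.5 GPa, ρ = 7850 kg/m³
  beryllium: E = 292.3 GPa, ρ = 1840 kg/m³
  beryllium: M = 159 MN·m/kg
  alumina ceramic: M = 90.7 MN·m/kg
  CFRP laminate: M = 64.7 MN·m/kg
  alloy steel: M = 27.2 MN·m/kg
  concrete: M = 12.4 MN·m/kg
Beryllium has the largest M.

beryllium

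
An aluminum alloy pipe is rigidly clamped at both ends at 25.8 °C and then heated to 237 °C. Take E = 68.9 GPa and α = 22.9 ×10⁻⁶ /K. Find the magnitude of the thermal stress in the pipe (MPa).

333 MPa

ΔT = 211.2 K. Constrained thermal stress σ = E·α·ΔT = 68.90×10³ MPa × 22.9×10⁻⁶ × 211.2 = 333 MPa (compressive).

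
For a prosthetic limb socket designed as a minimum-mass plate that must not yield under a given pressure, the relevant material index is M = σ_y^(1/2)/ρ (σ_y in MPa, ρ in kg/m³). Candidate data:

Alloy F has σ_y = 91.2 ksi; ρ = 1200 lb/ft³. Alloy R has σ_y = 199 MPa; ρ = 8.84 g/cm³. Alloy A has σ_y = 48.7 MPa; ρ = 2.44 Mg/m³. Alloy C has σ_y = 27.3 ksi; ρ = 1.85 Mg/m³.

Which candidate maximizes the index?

Putting every candidate on a common basis:
  alloy F: σ_y = 628.8 MPa, ρ = 19220 kg/m³
  alloy R: σ_y = 199.0 MPa, ρ = 8840 kg/m³
  alloy A: σ_y = 48.70 MPa, ρ = 2440 kg/m³
  alloy C: σ_y = 188.2 MPa, ρ = 1850 kg/m³
  alloy C: M = 7.42×10⁻³
  alloy A: M = 2.86×10⁻³
  alloy R: M = 1.60×10⁻³
  alloy F: M = 1.30×10⁻³
Alloy C has the largest M.

alloy C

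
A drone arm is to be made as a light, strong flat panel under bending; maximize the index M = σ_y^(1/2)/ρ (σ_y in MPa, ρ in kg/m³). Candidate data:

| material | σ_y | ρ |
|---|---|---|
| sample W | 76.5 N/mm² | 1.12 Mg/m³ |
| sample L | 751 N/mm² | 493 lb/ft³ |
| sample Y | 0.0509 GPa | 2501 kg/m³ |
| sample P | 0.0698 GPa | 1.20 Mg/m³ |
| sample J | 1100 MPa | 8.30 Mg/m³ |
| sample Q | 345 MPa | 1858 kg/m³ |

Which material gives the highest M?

Putting every candidate on a common basis:
  sample W: σ_y = 76.50 MPa, ρ = 1120 kg/m³
  sample L: σ_y = 751.0 MPa, ρ = 7897 kg/m³
  sample Y: σ_y = 50.90 MPa, ρ = 2501 kg/m³
  sample P: σ_y = 69.80 MPa, ρ = 1200 kg/m³
  sample J: σ_y = 1100 MPa, ρ = 8300 kg/m³
  sample Q: σ_y = 345.0 MPa, ρ = 1858 kg/m³
  sample Q: M = 10.0×10⁻³
  sample W: M = 7.81×10⁻³
  sample P: M = 6.96×10⁻³
  sample J: M = 4.00×10⁻³
  sample L: M = 3.47×10⁻³
  sample Y: M = 2.85×10⁻³
The maximum is for sample Q.

sample Q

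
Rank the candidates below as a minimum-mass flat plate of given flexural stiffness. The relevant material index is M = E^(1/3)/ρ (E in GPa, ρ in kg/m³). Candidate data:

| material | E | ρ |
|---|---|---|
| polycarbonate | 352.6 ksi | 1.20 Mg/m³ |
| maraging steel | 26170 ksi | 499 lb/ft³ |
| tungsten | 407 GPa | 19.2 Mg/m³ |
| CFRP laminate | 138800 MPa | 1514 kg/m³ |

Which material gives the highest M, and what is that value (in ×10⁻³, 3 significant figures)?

CFRP laminate, M = 3.42×10⁻³

Convert each candidate to consistent units, then evaluate M:
  polycarbonate: E = 2.431 GPa, ρ = 1200 kg/m³
  maraging steel: E = 180.4 GPa, ρ = 7993 kg/m³
  tungsten: E = 407.0 GPa, ρ = 19200 kg/m³
  CFRP laminate: E = 138.8 GPa, ρ = 1514 kg/m³
  CFRP laminate: M = 3.42×10⁻³
  polycarbonate: M = 1.12×10⁻³
  maraging steel: M = 0.707×10⁻³
  tungsten: M = 0.386×10⁻³
CFRP laminate has the largest M.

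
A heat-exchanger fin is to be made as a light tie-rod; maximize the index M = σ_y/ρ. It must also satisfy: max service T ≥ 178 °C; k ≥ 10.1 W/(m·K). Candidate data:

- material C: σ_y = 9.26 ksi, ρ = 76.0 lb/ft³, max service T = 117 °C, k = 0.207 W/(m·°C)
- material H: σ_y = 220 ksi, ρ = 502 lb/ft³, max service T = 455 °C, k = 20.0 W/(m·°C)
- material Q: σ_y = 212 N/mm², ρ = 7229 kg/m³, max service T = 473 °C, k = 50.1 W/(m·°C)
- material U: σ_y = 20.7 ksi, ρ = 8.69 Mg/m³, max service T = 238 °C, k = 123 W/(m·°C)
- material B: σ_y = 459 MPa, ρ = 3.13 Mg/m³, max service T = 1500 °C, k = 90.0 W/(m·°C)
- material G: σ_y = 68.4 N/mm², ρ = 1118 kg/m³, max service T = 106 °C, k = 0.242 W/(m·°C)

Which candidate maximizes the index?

material H

Screen on constraints: max service T ≥ 178 °C; k ≥ 10.1 W/(m·K). Survivors: material H, material Q, material U, material B.
Convert each candidate to consistent units, then evaluate M:
  material H: σ_y = 1517 MPa, ρ = 8041 kg/m³
  material Q: σ_y = 212.0 MPa, ρ = 7229 kg/m³
  material U: σ_y = 142.7 MPa, ρ = 8690 kg/m³
  material B: σ_y = 459.0 MPa, ρ = 3130 kg/m³
  material H: M = 189 kN·m/kg
  material B: M = 147 kN·m/kg
  material Q: M = 29.3 kN·m/kg
  material U: M = 16.4 kN·m/kg
Material H has the largest M.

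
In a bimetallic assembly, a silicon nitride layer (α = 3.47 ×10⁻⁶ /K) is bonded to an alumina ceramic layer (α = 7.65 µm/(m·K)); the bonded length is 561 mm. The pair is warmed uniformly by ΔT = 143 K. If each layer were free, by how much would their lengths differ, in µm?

335 µm

Δα = |3.47 − 7.65|×10⁻⁶/K = 4.18×10⁻⁶/K.
ΔL_mismatch = Δα·L·ΔT = 4.18×10⁻⁶ × 561.0 mm × 143.0 K = 335 µm.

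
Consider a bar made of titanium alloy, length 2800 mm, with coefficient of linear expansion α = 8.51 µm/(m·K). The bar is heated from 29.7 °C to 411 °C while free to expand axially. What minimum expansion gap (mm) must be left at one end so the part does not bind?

ΔT = 411 − 29.7 = 381.3 K.
ΔL = α·L₀·ΔT = 8.51×10⁻⁶ × 2800 mm × 381.3 K = 9.09 mm.

9.09 mm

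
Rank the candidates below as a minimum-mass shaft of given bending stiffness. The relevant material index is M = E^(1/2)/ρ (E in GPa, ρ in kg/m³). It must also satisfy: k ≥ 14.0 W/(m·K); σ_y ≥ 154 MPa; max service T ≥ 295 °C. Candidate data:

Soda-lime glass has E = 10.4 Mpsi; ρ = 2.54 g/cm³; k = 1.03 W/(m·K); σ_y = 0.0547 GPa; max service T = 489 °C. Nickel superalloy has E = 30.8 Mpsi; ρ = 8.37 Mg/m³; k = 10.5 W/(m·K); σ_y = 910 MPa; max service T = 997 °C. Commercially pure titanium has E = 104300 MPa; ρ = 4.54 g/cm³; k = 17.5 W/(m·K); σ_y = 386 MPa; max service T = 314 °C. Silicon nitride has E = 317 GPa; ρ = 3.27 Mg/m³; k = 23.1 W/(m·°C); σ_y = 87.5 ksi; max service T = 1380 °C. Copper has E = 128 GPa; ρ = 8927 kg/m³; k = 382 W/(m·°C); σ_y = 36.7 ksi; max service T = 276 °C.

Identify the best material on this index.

Screen on constraints: k ≥ 14.0 W/(m·K); σ_y ≥ 154 MPa; max service T ≥ 295 °C. Survivors: commercially pure titanium, silicon nitride.
Normalizing units and computing the index:
  commercially pure titanium: E = 104.3 GPa, ρ = 4540 kg/m³
  silicon nitride: E = 317.0 GPa, ρ = 3270 kg/m³
  silicon nitride: M = 5.44×10⁻³
  commercially pure titanium: M = 2.25×10⁻³
Highest index: silicon nitride.

silicon nitride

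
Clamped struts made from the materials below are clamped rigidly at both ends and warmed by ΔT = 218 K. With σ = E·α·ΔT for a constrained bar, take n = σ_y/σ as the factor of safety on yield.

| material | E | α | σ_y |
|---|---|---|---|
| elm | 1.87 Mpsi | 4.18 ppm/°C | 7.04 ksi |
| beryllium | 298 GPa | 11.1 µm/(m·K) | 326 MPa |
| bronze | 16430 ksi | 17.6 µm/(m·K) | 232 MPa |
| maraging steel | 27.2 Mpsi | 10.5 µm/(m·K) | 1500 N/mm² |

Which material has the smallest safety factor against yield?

Converting E to GPa, α to ×10⁻⁶/K, σ_y to MPa, then σ and n for each:
  elm: E = 12.89, α = 4.18, σ_y = 48.54 → σ = 11.7 MPa, n = 4.13
  beryllium: E = 298.0, α = 11.1, σ_y = 326.0 → σ = 721 MPa, n = 0.452
  bronze: E = 113.3, α = 17.6, σ_y = 232.0 → σ = 435 MPa, n = 0.534
  maraging steel: E = 187.5, α = 10.5, σ_y = 1500 → σ = 429 MPa, n = 3.49
Smallest n: beryllium with n = 0.452.

beryllium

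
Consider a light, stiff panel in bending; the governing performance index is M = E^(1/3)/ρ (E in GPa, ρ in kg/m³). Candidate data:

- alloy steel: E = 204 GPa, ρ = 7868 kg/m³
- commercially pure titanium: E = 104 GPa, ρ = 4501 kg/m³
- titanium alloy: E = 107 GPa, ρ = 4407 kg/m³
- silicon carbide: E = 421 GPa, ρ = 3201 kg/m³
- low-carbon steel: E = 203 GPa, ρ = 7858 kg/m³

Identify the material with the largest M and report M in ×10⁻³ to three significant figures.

silicon carbide, M = 2.34×10⁻³

Per-candidate index values:
  silicon carbide: M = 2.34×10⁻³
  titanium alloy: M = 1.08×10⁻³
  commercially pure titanium: M = 1.04×10⁻³
  alloy steel: M = 0.748×10⁻³
  low-carbon steel: M = 0.748×10⁻³
Highest index: silicon carbide.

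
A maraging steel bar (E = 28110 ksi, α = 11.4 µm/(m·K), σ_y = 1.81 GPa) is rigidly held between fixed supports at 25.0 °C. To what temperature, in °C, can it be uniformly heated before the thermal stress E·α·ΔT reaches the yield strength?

844 °C

E = 28110 ksi = 193.8 GPa.
σ_y = 1.81 GPa = 1810 MPa.
E·α·ΔT = 1810 MPa ⇒ ΔT = 1810 / (193.8×10³ × 11.4×10⁻⁶) = 819.2 K.
T = 25.0 + 819.2 = 844.2 °C.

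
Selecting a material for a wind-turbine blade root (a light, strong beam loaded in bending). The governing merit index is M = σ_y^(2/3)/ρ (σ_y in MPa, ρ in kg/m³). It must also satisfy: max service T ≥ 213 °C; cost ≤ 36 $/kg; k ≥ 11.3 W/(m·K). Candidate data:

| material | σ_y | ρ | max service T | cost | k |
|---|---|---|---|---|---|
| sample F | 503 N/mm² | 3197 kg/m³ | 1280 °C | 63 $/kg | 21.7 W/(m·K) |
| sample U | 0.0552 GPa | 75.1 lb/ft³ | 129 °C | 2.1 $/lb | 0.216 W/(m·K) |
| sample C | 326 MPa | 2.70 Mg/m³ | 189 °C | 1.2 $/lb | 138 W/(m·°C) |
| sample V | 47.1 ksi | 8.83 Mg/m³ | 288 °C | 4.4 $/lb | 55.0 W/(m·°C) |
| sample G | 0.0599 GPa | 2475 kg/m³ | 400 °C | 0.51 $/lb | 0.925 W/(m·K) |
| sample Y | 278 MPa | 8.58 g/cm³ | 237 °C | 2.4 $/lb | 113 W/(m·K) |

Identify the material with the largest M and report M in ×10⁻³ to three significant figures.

Screen on constraints: max service T ≥ 213 °C; cost ≤ 36 $/kg; k ≥ 11.3 W/(m·K). Survivors: sample V, sample Y.
Convert each candidate to consistent units, then evaluate M:
  sample V: σ_y = 324.7 MPa, ρ = 8830 kg/m³
  sample Y: σ_y = 278.0 MPa, ρ = 8580 kg/m³
  sample V: M = 5.35×10⁻³
  sample Y: M = 4.96×10⁻³
The maximum is for sample V.

sample V, M = 5.35×10⁻³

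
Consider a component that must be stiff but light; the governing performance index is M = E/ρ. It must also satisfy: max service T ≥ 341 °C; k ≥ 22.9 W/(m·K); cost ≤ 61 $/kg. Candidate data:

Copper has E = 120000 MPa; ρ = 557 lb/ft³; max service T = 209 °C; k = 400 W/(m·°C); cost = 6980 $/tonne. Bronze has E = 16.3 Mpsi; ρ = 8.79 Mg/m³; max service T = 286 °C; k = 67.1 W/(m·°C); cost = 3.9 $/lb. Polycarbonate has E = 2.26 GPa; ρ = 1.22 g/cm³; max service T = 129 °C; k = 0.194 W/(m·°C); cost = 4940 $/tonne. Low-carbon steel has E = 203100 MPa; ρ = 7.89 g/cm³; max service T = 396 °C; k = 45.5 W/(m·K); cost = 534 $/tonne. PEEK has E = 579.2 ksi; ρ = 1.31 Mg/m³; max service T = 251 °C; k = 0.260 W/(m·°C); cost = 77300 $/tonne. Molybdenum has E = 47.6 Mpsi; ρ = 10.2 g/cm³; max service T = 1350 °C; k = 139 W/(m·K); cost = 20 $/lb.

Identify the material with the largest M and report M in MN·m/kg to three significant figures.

Screen on constraints: max service T ≥ 341 °C; k ≥ 22.9 W/(m·K); cost ≤ 61 $/kg. Survivors: low-carbon steel, molybdenum.
Normalizing units and computing the index:
  low-carbon steel: E = 203.1 GPa, ρ = 7890 kg/m³
  molybdenum: E = 328.2 GPa, ρ = 10200 kg/m³
  molybdenum: M = 32.2 MN·m/kg
  low-carbon steel: M = 25.7 MN·m/kg
Molybdenum has the largest M.

molybdenum, M = 32.2 MN·m/kg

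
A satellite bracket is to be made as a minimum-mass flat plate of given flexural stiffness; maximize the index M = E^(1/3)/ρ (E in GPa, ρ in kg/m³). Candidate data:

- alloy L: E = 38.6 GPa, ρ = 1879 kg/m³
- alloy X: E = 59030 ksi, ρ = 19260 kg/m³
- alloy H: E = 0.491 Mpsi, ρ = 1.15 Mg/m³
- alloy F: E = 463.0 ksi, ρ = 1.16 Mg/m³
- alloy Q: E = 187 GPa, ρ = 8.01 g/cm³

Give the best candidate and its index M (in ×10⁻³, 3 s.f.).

alloy L, M = 1.80×10⁻³

After converting to SI:
  alloy L: E = 38.60 GPa, ρ = 1879 kg/m³
  alloy X: E = 407.0 GPa, ρ = 19260 kg/m³
  alloy H: E = 3.385 GPa, ρ = 1150 kg/m³
  alloy F: E = 3.192 GPa, ρ = 1160 kg/m³
  alloy Q: E = 187.0 GPa, ρ = 8010 kg/m³
  alloy L: M = 1.80×10⁻³
  alloy H: M = 1.31×10⁻³
  alloy F: M = 1.27×10⁻³
  alloy Q: M = 0.714×10⁻³
  alloy X: M = 0.385×10⁻³
Alloy L has the largest M.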